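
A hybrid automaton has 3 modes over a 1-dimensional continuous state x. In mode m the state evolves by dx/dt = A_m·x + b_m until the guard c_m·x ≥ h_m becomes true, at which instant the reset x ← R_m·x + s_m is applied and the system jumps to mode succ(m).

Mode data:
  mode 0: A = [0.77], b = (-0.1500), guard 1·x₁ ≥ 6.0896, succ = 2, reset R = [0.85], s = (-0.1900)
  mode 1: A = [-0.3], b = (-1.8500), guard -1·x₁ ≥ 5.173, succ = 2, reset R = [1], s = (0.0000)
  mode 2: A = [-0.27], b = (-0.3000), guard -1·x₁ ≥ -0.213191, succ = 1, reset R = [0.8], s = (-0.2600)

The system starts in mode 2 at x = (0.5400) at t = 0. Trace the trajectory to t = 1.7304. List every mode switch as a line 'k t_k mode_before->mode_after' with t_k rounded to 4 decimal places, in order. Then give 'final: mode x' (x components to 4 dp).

1 0.8169 2->1
final: 1 -1.5462

Mode 2: guard c·x = -0.2132 hit at Δt = 0.8169 (t = 0.8169), x⁻ = (0.2132) → reset → x⁺ = (-0.0894), jump to mode 1
Mode 1: flow for 0.9135 to horizon, guard not reached → x = (-1.5462)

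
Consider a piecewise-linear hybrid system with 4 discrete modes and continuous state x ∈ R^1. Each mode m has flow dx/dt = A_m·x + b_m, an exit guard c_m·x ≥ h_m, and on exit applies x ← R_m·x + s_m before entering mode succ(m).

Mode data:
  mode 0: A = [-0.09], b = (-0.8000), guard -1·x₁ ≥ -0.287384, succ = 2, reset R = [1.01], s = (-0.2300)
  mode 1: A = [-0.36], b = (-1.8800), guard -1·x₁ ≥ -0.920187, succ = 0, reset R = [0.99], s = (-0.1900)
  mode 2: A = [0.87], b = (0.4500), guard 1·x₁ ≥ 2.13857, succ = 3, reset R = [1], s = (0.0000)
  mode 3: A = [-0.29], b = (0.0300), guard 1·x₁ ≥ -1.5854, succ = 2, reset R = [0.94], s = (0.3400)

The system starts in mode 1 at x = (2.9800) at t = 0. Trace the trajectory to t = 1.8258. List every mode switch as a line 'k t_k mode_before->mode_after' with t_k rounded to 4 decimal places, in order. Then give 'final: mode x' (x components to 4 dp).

1 0.8033 1->0
2 1.3163 0->2
final: 2 0.3824

Mode 1: guard c·x = -0.9202 hit at Δt = 0.8033 (t = 0.8033), x⁻ = (0.9202) → reset → x⁺ = (0.7210), jump to mode 0
Mode 0: guard c·x = -0.2874 hit at Δt = 0.5130 (t = 1.3163), x⁻ = (0.2874) → reset → x⁺ = (0.0603), jump to mode 2
Mode 2: flow for 0.5095 to horizon, guard not reached → x = (0.3824)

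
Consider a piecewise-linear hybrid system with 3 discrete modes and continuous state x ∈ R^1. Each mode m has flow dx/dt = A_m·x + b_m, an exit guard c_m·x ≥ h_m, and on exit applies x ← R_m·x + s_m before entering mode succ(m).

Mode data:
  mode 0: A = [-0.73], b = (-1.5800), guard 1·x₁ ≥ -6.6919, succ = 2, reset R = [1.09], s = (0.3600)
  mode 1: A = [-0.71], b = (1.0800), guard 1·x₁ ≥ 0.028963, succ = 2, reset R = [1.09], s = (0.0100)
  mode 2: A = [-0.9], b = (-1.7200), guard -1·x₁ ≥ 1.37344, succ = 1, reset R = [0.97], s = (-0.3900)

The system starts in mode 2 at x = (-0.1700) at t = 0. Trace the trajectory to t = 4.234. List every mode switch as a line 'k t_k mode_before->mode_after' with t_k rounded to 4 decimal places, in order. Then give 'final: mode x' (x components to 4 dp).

1 1.3056 2->1
2 2.3991 1->2
3 3.8321 2->1
final: 1 -0.9171

Mode 2: guard c·x = 1.3734 hit at Δt = 1.3056 (t = 1.3056), x⁻ = (-1.3734) → reset → x⁺ = (-1.7222), jump to mode 1
Mode 1: guard c·x = 0.0290 hit at Δt = 1.0935 (t = 2.3991), x⁻ = (0.0290) → reset → x⁺ = (0.0416), jump to mode 2
Mode 2: guard c·x = 1.3734 hit at Δt = 1.4330 (t = 3.8321), x⁻ = (-1.3734) → reset → x⁺ = (-1.7222), jump to mode 1
Mode 1: flow for 0.4019 to horizon, guard not reached → x = (-0.9171)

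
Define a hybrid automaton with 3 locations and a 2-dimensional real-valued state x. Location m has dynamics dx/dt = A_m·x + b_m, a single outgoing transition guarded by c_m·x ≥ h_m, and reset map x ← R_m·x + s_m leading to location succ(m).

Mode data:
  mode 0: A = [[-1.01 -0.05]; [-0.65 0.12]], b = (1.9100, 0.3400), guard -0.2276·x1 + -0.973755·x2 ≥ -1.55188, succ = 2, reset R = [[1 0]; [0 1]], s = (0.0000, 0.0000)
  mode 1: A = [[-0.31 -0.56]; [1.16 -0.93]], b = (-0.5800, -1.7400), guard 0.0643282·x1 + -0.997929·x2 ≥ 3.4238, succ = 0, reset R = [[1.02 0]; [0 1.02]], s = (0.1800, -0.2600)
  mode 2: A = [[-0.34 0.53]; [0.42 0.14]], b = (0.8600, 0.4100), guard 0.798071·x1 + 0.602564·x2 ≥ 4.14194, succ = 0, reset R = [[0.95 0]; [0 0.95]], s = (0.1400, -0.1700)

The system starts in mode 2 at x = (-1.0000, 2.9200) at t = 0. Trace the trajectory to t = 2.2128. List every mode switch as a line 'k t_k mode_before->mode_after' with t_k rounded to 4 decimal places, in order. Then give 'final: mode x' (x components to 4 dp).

Mode 2: guard c·x = 4.1419 hit at Δt = 1.1916 (t = 1.1916), x⁻ = (1.9854, 4.2443) → reset → x⁺ = (2.0261, 3.8621), jump to mode 0
Mode 0: flow for 1.0212 to horizon, guard not reached → x = (1.8252, 3.3871)

1 1.1916 2->0
final: 0 1.8252 3.3871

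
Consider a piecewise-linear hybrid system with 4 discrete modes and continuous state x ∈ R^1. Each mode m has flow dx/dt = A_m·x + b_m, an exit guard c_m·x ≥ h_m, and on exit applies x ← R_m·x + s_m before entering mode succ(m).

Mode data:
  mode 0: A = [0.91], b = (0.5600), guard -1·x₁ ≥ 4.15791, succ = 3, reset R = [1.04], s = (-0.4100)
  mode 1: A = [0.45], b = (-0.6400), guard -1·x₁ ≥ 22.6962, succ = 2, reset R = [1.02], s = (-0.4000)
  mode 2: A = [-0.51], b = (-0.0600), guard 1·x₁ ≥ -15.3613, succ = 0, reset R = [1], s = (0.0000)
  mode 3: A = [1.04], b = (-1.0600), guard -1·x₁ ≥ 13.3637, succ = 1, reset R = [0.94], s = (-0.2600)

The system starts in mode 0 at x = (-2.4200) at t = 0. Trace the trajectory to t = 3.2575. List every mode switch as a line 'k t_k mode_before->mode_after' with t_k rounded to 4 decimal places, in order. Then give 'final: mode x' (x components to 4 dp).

1 0.7412 0->3
2 1.6222 3->1
3 2.7925 1->2
final: 2 -18.6029

Mode 0: guard c·x = 4.1579 hit at Δt = 0.7412 (t = 0.7412), x⁻ = (-4.1579) → reset → x⁺ = (-4.7342), jump to mode 3
Mode 3: guard c·x = 13.3637 hit at Δt = 0.8810 (t = 1.6222), x⁻ = (-13.3637) → reset → x⁺ = (-12.8219), jump to mode 1
Mode 1: guard c·x = 22.6962 hit at Δt = 1.1703 (t = 2.7925), x⁻ = (-22.6962) → reset → x⁺ = (-23.5501), jump to mode 2
Mode 2: flow for 0.4650 to horizon, guard not reached → x = (-18.6029)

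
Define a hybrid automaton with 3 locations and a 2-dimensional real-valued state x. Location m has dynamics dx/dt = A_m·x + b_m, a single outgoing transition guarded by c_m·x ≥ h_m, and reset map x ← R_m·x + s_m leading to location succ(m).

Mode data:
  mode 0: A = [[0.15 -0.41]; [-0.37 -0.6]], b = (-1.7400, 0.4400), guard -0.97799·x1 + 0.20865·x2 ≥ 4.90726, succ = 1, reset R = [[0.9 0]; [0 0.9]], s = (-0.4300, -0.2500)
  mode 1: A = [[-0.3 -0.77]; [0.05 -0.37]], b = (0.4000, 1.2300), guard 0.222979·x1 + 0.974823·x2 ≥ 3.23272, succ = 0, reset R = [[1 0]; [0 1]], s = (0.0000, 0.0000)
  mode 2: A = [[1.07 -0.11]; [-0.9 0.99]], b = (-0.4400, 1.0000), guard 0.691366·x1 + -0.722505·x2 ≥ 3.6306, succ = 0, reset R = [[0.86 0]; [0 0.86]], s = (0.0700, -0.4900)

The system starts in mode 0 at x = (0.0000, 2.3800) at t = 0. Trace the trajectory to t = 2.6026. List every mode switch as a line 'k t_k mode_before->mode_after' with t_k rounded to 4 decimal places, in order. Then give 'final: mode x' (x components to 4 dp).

Mode 0: guard c·x = 4.9073 hit at Δt = 1.5368 (t = 1.5368), x⁻ = (-4.5220, 2.3233) → reset → x⁺ = (-4.4998, 1.8410), jump to mode 1
Mode 1: flow for 1.0658 to horizon, guard not reached → x = (-4.3103, 2.1317)

1 1.5368 0->1
final: 1 -4.3103 2.1317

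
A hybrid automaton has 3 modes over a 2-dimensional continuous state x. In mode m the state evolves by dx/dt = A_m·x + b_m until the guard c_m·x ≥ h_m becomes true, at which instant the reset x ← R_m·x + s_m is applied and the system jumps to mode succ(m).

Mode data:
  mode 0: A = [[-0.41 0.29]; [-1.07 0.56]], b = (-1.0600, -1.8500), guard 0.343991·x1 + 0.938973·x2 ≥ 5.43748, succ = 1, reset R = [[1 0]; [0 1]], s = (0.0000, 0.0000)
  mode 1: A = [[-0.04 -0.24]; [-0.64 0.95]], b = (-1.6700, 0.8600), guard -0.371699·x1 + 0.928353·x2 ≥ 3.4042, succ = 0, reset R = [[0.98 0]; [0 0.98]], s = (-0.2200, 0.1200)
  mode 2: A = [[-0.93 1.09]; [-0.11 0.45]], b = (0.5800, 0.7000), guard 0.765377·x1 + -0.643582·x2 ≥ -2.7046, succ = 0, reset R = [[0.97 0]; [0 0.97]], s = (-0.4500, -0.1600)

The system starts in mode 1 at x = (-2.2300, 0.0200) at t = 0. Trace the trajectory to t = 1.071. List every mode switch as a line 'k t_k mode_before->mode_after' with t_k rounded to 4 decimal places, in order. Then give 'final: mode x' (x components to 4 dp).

1 0.6372 1->0
final: 0 -3.0150 3.8654

Mode 1: guard c·x = 3.4042 hit at Δt = 0.6372 (t = 0.6372), x⁻ = (-3.3783, 2.3143) → reset → x⁺ = (-3.5308, 2.3880), jump to mode 0
Mode 0: flow for 0.4338 to horizon, guard not reached → x = (-3.0150, 3.8654)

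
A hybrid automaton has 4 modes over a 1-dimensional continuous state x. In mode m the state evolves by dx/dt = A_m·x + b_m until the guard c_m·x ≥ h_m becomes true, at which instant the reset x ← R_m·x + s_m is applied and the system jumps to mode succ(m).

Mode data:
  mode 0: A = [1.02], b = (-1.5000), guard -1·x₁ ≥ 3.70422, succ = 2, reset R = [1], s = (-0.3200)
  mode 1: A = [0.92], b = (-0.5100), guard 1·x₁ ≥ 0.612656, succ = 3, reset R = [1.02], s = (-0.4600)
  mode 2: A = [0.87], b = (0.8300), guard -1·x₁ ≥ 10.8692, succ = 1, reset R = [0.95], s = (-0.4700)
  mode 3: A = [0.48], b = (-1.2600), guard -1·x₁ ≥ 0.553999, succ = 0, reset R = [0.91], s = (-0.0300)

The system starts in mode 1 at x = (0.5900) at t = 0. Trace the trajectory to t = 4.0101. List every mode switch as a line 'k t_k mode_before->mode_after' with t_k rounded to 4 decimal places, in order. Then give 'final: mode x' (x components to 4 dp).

Mode 1: guard c·x = 0.6127 hit at Δt = 0.5347 (t = 0.5347), x⁻ = (0.6127) → reset → x⁺ = (0.1649), jump to mode 3
Mode 3: guard c·x = 0.5540 hit at Δt = 0.5341 (t = 1.0688), x⁻ = (-0.5540) → reset → x⁺ = (-0.5341), jump to mode 0
Mode 0: guard c·x = 3.7042 hit at Δt = 0.9297 (t = 1.9985), x⁻ = (-3.7042) → reset → x⁺ = (-4.0242), jump to mode 2
Mode 2: guard c·x = 10.8692 hit at Δt = 1.3475 (t = 3.3460), x⁻ = (-10.8692) → reset → x⁺ = (-10.7957), jump to mode 1
Mode 1: flow for 0.6641 to horizon, guard not reached → x = (-20.3548)

1 0.5347 1->3
2 1.0688 3->0
3 1.9985 0->2
4 3.3460 2->1
final: 1 -20.3548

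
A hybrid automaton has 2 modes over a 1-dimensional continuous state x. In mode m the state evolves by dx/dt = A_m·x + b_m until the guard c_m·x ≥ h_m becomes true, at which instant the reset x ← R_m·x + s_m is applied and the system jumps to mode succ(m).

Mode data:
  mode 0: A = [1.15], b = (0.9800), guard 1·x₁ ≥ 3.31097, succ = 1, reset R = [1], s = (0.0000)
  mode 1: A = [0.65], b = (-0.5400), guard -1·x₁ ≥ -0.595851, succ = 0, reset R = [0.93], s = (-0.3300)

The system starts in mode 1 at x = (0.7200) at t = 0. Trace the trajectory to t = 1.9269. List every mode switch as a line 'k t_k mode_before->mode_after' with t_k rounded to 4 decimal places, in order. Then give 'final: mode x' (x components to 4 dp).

1 1.1566 1->0
final: 0 1.7579

Mode 1: guard c·x = -0.5959 hit at Δt = 1.1566 (t = 1.1566), x⁻ = (0.5959) → reset → x⁺ = (0.2241), jump to mode 0
Mode 0: flow for 0.7703 to horizon, guard not reached → x = (1.7579)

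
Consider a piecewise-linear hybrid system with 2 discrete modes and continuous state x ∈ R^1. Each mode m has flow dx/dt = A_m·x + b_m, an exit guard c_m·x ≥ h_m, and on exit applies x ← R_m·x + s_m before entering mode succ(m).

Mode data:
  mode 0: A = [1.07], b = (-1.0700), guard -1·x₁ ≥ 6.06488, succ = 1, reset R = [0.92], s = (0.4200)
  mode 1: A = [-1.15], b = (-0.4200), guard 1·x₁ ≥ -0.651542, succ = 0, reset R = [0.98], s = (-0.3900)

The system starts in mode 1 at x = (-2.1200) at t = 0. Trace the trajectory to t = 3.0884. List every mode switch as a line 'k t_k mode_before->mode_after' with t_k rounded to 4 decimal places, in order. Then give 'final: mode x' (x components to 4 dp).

Mode 1: guard c·x = -0.6515 hit at Δt = 1.5765 (t = 1.5765), x⁻ = (-0.6515) → reset → x⁺ = (-1.0285), jump to mode 0
Mode 0: guard c·x = 6.0649 hit at Δt = 1.1662 (t = 2.7427), x⁻ = (-6.0649) → reset → x⁺ = (-5.1597), jump to mode 1
Mode 1: flow for 0.3457 to horizon, guard not reached → x = (-3.5869)

1 1.5765 1->0
2 2.7427 0->1
final: 1 -3.5869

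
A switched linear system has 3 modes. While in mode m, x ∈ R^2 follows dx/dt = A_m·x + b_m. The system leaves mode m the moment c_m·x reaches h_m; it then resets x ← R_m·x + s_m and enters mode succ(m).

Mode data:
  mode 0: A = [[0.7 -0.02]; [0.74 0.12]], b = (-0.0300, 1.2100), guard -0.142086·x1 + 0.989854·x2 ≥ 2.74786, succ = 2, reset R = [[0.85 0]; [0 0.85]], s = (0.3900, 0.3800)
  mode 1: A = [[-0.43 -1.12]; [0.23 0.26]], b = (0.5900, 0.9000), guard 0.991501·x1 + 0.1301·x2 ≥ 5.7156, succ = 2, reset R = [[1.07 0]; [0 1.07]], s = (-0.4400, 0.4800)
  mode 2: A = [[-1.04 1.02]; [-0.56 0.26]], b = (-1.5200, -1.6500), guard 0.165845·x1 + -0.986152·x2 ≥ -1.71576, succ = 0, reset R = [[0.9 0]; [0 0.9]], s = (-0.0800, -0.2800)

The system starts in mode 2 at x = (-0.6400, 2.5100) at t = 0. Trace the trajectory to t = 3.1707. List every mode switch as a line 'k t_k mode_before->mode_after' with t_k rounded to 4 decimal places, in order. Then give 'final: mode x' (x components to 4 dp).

Mode 2: guard c·x = -1.7158 hit at Δt = 0.7785 (t = 0.7785), x⁻ = (0.0557, 1.7492) → reset → x⁺ = (-0.0298, 1.2943), jump to mode 0
Mode 0: guard c·x = 2.7479 hit at Δt = 1.0511 (t = 1.8296), x⁻ = (-0.1688, 2.7518) → reset → x⁺ = (0.2466, 2.7190), jump to mode 2
Mode 2: guard c·x = -1.7158 hit at Δt = 0.6892 (t = 2.5189), x⁻ = (0.4962, 1.8233) → reset → x⁺ = (0.3665, 1.3610), jump to mode 0
Mode 0: flow for 0.6518 to horizon, guard not reached → x = (0.5226, 2.5123)

1 0.7785 2->0
2 1.8296 0->2
3 2.5189 2->0
final: 0 0.5226 2.5123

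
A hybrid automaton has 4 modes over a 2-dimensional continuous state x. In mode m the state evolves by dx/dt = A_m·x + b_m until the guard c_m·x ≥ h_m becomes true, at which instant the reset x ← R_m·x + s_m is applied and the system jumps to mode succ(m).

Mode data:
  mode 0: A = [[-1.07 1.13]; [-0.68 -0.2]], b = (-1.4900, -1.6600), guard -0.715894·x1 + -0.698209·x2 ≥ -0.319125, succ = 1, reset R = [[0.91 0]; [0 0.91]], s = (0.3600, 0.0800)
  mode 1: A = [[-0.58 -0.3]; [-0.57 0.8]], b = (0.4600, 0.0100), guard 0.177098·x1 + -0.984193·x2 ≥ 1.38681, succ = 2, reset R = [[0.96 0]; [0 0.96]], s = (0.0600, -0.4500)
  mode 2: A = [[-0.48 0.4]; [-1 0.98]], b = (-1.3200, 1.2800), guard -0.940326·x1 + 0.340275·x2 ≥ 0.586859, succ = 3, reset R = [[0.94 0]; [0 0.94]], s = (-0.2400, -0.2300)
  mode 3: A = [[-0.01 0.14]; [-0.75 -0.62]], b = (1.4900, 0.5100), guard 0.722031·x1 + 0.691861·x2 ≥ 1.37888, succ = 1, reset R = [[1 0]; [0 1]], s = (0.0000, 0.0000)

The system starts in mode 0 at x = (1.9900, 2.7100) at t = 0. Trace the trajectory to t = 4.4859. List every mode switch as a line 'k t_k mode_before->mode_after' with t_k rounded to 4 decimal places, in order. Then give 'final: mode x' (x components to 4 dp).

1 0.9714 0->1
2 2.5354 1->2
3 3.7285 2->3
final: 3 -0.5797 -0.6478

Mode 0: guard c·x = -0.3191 hit at Δt = 0.9714 (t = 0.9714), x⁻ = (0.4721, -0.0270) → reset → x⁺ = (0.7896, 0.0554), jump to mode 1
Mode 1: guard c·x = 1.3868 hit at Δt = 1.5640 (t = 2.5354), x⁻ = (0.9592, -1.2365) → reset → x⁺ = (0.9809, -1.6370), jump to mode 2
Mode 2: guard c·x = 0.5869 hit at Δt = 1.1931 (t = 3.7285), x⁻ = (-1.4175, -2.1926) → reset → x⁺ = (-1.5725, -2.2910), jump to mode 3
Mode 3: flow for 0.7574 to horizon, guard not reached → x = (-0.5797, -0.6478)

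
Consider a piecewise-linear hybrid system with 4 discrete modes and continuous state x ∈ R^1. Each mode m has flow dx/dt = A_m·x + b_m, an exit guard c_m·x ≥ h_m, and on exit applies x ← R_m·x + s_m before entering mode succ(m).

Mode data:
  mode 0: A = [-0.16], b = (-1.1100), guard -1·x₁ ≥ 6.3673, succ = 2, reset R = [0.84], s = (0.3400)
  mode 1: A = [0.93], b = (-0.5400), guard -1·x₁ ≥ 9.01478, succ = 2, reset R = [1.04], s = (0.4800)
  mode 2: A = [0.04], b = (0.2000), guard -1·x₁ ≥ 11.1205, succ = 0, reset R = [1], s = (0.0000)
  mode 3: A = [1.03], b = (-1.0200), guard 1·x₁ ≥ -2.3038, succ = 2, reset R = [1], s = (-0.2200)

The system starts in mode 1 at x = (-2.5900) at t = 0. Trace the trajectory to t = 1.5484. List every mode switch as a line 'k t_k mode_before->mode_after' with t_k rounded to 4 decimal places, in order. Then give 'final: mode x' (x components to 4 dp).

1 1.1907 1->2
final: 2 -8.9515

Mode 1: guard c·x = 9.0148 hit at Δt = 1.1907 (t = 1.1907), x⁻ = (-9.0148) → reset → x⁺ = (-8.8954), jump to mode 2
Mode 2: flow for 0.3577 to horizon, guard not reached → x = (-8.9515)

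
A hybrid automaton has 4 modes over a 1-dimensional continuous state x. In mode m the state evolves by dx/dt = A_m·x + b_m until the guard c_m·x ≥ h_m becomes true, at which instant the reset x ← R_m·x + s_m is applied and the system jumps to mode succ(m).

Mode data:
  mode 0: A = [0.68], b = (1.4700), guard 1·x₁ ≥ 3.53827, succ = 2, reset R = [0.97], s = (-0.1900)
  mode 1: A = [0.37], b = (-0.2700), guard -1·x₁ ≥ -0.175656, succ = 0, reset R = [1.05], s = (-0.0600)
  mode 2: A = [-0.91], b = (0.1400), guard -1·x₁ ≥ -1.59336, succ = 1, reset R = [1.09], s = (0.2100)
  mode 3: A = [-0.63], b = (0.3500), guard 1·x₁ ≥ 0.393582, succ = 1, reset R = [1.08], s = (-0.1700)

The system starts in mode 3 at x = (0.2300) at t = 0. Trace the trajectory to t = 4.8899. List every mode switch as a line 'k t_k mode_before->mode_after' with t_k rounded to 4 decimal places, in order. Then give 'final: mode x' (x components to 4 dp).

1 1.1081 3->1
2 1.5262 1->0
3 2.8697 0->2
4 3.7085 2->1
final: 1 2.6140

Mode 3: guard c·x = 0.3936 hit at Δt = 1.1081 (t = 1.1081), x⁻ = (0.3936) → reset → x⁺ = (0.2551), jump to mode 1
Mode 1: guard c·x = -0.1757 hit at Δt = 0.4181 (t = 1.5262), x⁻ = (0.1757) → reset → x⁺ = (0.1244), jump to mode 0
Mode 0: guard c·x = 3.5383 hit at Δt = 1.3435 (t = 2.8697), x⁻ = (3.5383) → reset → x⁺ = (3.2421), jump to mode 2
Mode 2: guard c·x = -1.5934 hit at Δt = 0.8388 (t = 3.7085), x⁻ = (1.5934) → reset → x⁺ = (1.9468), jump to mode 1
Mode 1: flow for 1.1814 to horizon, guard not reached → x = (2.6140)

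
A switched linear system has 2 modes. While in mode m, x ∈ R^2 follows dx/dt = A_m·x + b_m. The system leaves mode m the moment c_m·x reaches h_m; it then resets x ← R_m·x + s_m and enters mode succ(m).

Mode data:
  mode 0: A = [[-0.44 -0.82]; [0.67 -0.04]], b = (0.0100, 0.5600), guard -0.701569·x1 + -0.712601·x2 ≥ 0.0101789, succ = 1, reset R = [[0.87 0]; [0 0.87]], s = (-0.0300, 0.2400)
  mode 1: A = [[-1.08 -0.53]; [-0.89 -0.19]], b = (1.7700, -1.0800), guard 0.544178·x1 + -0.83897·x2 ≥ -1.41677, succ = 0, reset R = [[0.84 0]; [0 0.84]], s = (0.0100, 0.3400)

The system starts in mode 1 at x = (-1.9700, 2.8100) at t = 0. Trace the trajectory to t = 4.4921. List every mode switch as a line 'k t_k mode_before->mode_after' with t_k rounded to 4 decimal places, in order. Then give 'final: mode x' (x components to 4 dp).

Mode 1: guard c·x = -1.4168 hit at Δt = 1.4113 (t = 1.4113), x⁻ = (-0.0162, 1.6782) → reset → x⁺ = (-0.0036, 1.7497), jump to mode 0
Mode 0: guard c·x = 0.0102 hit at Δt = 1.5119 (t = 2.9232), x⁻ = (-1.6013, 1.5622) → reset → x⁺ = (-1.4231, 1.5991), jump to mode 1
Mode 1: guard c·x = -1.4168 hit at Δt = 0.4582 (t = 3.3814), x⁻ = (-0.5144, 1.3551) → reset → x⁺ = (-0.4221, 1.4782), jump to mode 0
Mode 0: flow for 1.1107 to horizon, guard not reached → x = (-1.3070, 1.3572)

1 1.4113 1->0
2 2.9232 0->1
3 3.3814 1->0
final: 0 -1.3070 1.3572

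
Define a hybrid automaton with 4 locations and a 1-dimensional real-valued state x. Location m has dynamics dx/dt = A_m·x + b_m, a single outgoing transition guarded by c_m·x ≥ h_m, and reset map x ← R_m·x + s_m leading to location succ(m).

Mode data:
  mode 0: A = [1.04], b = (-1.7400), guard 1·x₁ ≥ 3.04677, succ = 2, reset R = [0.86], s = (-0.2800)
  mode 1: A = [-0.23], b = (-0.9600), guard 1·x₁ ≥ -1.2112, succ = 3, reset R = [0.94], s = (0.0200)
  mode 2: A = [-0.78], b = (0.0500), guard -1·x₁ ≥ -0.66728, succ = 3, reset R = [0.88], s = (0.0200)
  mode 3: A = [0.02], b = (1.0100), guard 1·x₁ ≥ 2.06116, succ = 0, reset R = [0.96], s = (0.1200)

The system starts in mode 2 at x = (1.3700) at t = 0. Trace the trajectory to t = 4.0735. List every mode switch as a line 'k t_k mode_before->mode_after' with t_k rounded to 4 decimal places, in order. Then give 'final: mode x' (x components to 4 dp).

1 0.9903 2->3
2 2.3929 3->0
3 3.5195 0->2
final: 2 1.5416

Mode 2: guard c·x = -0.6673 hit at Δt = 0.9903 (t = 0.9903), x⁻ = (0.6673) → reset → x⁺ = (0.6072), jump to mode 3
Mode 3: guard c·x = 2.0612 hit at Δt = 1.4026 (t = 2.3929), x⁻ = (2.0612) → reset → x⁺ = (2.0987), jump to mode 0
Mode 0: guard c·x = 3.0468 hit at Δt = 1.1266 (t = 3.5195), x⁻ = (3.0468) → reset → x⁺ = (2.3402), jump to mode 2
Mode 2: flow for 0.5540 to horizon, guard not reached → x = (1.5416)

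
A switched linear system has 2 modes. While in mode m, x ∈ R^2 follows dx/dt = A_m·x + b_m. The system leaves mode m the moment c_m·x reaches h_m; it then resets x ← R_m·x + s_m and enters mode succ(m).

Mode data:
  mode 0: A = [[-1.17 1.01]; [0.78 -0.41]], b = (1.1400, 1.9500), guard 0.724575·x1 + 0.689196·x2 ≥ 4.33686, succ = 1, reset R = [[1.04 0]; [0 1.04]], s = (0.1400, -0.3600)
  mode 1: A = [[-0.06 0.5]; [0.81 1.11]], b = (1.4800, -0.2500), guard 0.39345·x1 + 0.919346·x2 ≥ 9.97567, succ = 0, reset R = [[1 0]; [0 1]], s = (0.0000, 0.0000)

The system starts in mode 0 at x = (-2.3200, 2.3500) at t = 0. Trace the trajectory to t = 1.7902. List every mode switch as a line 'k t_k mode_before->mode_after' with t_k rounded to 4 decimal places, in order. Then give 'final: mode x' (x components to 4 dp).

Mode 0: guard c·x = 4.3369 hit at Δt = 1.3341 (t = 1.3341), x⁻ = (2.3275, 3.8457) → reset → x⁺ = (2.5606, 3.6395), jump to mode 1
Mode 1: flow for 0.4561 to horizon, guard not reached → x = (4.3620, 7.4856)

1 1.3341 0->1
final: 1 4.3620 7.4856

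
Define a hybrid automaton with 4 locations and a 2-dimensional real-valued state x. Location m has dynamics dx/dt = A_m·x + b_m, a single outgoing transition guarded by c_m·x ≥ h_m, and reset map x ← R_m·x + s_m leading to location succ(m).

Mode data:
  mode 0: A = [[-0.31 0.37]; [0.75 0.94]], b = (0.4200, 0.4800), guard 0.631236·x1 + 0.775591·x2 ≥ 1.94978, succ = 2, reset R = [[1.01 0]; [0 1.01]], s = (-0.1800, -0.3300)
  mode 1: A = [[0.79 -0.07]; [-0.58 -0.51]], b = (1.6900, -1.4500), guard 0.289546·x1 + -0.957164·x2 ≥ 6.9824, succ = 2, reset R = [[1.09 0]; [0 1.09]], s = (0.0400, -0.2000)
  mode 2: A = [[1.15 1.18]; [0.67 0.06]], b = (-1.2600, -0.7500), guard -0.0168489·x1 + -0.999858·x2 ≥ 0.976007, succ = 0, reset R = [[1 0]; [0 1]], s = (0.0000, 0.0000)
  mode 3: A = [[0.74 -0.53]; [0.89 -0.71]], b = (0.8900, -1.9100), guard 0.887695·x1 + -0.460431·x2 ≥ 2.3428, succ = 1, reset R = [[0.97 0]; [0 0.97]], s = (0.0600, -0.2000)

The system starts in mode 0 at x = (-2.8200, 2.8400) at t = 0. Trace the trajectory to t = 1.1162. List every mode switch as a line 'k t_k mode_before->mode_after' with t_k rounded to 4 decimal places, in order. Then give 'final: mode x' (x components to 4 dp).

Mode 0: guard c·x = 1.9498 hit at Δt = 0.5242 (t = 0.5242), x⁻ = (-1.6093, 3.8237) → reset → x⁺ = (-1.8054, 3.5319), jump to mode 2
Mode 2: flow for 0.5920 to horizon, guard not reached → x = (-1.5430, 2.5483)

1 0.5242 0->2
final: 2 -1.5430 2.5483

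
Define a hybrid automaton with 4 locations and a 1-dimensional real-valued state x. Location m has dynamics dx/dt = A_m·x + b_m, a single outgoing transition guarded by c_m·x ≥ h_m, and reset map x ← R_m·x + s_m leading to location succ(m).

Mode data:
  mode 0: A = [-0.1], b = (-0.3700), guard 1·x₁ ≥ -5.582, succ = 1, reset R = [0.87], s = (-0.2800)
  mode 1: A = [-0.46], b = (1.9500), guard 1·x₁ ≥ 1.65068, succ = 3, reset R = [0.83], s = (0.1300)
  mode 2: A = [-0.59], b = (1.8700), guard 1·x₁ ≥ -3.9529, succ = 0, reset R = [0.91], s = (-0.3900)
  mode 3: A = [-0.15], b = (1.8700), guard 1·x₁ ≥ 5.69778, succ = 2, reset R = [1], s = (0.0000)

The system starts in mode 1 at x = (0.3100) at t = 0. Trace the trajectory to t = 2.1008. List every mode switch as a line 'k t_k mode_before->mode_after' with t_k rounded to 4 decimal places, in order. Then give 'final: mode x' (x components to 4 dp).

Mode 1: guard c·x = 1.6507 hit at Δt = 0.9073 (t = 0.9073), x⁻ = (1.6507) → reset → x⁺ = (1.5001), jump to mode 3
Mode 3: flow for 1.1935 to horizon, guard not reached → x = (3.2977)

1 0.9073 1->3
final: 3 3.2977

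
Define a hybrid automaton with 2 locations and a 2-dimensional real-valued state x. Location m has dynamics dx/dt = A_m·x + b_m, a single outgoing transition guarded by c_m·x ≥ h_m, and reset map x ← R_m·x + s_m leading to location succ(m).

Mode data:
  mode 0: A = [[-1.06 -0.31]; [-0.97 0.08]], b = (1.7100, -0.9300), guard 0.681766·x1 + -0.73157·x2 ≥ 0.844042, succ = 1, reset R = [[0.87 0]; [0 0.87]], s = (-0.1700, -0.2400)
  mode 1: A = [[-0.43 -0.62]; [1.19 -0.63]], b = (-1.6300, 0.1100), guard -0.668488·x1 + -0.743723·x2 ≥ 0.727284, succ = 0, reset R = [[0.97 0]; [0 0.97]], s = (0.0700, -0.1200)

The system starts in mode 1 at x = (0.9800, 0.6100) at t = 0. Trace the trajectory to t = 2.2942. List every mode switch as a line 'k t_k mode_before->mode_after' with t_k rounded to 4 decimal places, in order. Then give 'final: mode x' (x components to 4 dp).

Mode 1: guard c·x = 0.7273 hit at Δt = 1.1388 (t = 1.1388), x⁻ = (-1.1550, 0.0603) → reset → x⁺ = (-1.0504, -0.0615), jump to mode 0
Mode 0: guard c·x = 0.8440 hit at Δt = 0.7888 (t = 1.9276), x⁻ = (0.5107, -0.6778) → reset → x⁺ = (0.2743, -0.8297), jump to mode 1
Mode 1: flow for 0.3666 to horizon, guard not reached → x = (-0.1725, -0.6068)

1 1.1388 1->0
2 1.9276 0->1
final: 1 -0.1725 -0.6068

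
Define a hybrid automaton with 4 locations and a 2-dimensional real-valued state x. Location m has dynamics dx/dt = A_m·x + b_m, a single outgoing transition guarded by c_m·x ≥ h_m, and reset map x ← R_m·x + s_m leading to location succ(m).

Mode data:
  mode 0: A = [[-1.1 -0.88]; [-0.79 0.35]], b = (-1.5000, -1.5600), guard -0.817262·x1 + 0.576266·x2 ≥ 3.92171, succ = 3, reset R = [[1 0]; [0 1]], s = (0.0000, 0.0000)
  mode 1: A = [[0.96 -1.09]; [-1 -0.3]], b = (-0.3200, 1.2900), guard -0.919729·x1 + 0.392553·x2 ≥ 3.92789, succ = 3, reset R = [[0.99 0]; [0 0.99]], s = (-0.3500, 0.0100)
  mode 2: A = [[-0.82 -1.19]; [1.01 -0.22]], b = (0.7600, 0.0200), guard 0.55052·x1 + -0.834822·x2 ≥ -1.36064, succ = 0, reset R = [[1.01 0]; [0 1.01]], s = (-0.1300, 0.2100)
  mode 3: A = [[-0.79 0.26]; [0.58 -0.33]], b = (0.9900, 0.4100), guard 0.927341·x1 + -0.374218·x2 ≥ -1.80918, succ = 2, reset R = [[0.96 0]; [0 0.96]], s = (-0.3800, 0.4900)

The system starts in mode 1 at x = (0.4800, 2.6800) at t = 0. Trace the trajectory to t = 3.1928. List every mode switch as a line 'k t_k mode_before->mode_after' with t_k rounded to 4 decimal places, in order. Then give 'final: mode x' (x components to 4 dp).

1 0.7285 1->3
2 1.3776 3->2
3 2.4859 2->0
final: 0 -1.8512 1.0377

Mode 1: guard c·x = 3.9279 hit at Δt = 0.7285 (t = 0.7285), x⁻ = (-2.7289, 3.6123) → reset → x⁺ = (-3.0517, 3.5861), jump to mode 3
Mode 3: guard c·x = -1.8092 hit at Δt = 0.6491 (t = 1.3776), x⁻ = (-0.9396, 2.5061) → reset → x⁺ = (-1.2821, 2.8958), jump to mode 2
Mode 2: guard c·x = -1.3606 hit at Δt = 1.1083 (t = 2.4859), x⁻ = (-1.3562, 0.7355) → reset → x⁺ = (-1.4997, 0.9529), jump to mode 0
Mode 0: flow for 0.7069 to horizon, guard not reached → x = (-1.8512, 1.0377)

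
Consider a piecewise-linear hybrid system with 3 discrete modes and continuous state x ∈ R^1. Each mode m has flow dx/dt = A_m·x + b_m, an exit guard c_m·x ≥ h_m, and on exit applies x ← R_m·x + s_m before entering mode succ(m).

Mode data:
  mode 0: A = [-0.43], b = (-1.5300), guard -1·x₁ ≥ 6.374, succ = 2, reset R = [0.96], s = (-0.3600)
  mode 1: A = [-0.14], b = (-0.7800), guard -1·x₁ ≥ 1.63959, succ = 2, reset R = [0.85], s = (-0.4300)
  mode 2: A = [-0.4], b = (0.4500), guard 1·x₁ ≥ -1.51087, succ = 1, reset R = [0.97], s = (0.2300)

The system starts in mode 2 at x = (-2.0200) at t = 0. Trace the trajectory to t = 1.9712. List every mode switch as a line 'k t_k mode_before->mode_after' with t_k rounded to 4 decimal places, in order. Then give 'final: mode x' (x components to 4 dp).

Mode 2: guard c·x = -1.5109 hit at Δt = 0.4415 (t = 0.4415), x⁻ = (-1.5109) → reset → x⁺ = (-1.2355), jump to mode 1
Mode 1: guard c·x = 1.6396 hit at Δt = 0.6987 (t = 1.1402), x⁻ = (-1.6396) → reset → x⁺ = (-1.8237), jump to mode 2
Mode 2: guard c·x = -1.5109 hit at Δt = 0.2803 (t = 1.4205), x⁻ = (-1.5109) → reset → x⁺ = (-1.2355), jump to mode 1
Mode 1: flow for 0.5507 to horizon, guard not reached → x = (-1.5572)

1 0.4415 2->1
2 1.1402 1->2
3 1.4205 2->1
final: 1 -1.5572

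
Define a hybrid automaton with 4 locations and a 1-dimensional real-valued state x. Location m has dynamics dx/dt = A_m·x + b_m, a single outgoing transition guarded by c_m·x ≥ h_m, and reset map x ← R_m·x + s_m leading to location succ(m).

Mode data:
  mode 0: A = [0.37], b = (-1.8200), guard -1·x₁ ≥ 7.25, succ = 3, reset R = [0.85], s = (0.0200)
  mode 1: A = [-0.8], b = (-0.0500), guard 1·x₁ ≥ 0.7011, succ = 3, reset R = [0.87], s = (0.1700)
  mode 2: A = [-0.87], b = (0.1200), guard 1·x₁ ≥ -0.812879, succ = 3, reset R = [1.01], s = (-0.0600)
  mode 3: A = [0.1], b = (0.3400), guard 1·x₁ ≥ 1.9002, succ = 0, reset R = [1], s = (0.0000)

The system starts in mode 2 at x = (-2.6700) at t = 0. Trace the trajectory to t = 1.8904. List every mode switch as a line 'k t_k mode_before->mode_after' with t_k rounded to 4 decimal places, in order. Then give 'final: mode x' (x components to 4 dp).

Mode 2: guard c·x = -0.8129 hit at Δt = 1.2447 (t = 1.2447), x⁻ = (-0.8129) → reset → x⁺ = (-0.8810), jump to mode 3
Mode 3: flow for 0.6457 to horizon, guard not reached → x = (-0.7130)

1 1.2447 2->3
final: 3 -0.7130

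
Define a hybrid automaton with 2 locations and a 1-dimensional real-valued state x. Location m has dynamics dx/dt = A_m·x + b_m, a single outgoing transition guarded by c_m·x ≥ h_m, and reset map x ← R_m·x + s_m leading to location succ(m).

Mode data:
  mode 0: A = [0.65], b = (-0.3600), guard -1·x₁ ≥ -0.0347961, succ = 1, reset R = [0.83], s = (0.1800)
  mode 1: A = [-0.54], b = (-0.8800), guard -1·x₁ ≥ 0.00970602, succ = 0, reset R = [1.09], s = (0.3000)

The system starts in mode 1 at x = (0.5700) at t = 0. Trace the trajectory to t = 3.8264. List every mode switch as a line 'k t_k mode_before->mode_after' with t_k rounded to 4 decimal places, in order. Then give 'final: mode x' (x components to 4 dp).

1 0.5665 1->0
2 1.6041 0->1
3 1.8385 1->0
4 2.8761 0->1
5 3.1105 1->0
final: 0 0.1327

Mode 1: guard c·x = 0.0097 hit at Δt = 0.5665 (t = 0.5665), x⁻ = (-0.0097) → reset → x⁺ = (0.2894), jump to mode 0
Mode 0: guard c·x = -0.0348 hit at Δt = 1.0376 (t = 1.6041), x⁻ = (0.0348) → reset → x⁺ = (0.2089), jump to mode 1
Mode 1: guard c·x = 0.0097 hit at Δt = 0.2344 (t = 1.8385), x⁻ = (-0.0097) → reset → x⁺ = (0.2894), jump to mode 0
Mode 0: guard c·x = -0.0348 hit at Δt = 1.0376 (t = 2.8761), x⁻ = (0.0348) → reset → x⁺ = (0.2089), jump to mode 1
Mode 1: guard c·x = 0.0097 hit at Δt = 0.2344 (t = 3.1105), x⁻ = (-0.0097) → reset → x⁺ = (0.2894), jump to mode 0
Mode 0: flow for 0.7159 to horizon, guard not reached → x = (0.1327)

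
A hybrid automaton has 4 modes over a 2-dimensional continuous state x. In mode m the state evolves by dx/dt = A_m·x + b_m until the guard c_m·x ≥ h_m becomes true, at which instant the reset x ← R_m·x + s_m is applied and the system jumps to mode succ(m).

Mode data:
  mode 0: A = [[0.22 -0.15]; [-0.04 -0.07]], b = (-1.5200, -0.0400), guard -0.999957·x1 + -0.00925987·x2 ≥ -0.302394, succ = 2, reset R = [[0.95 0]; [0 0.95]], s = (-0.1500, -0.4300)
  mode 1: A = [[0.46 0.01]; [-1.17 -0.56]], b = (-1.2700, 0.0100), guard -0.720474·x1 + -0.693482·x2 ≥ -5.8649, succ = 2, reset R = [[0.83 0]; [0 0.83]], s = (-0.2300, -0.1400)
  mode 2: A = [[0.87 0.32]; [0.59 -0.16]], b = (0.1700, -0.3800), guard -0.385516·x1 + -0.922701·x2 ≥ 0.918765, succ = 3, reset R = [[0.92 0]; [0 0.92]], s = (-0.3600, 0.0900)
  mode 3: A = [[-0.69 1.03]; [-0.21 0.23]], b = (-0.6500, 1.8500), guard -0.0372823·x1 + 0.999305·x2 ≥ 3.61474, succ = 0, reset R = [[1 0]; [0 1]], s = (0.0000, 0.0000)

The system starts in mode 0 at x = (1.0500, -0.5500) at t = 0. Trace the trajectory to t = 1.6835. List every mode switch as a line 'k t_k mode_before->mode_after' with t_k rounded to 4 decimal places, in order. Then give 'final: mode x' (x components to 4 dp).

Mode 0: guard c·x = -0.3024 hit at Δt = 0.5777 (t = 0.5777), x⁻ = (0.3077, -0.5663) → reset → x⁺ = (0.1423, -0.9680), jump to mode 2
Mode 2: guard c·x = 0.9188 hit at Δt = 0.5641 (t = 1.1418), x⁻ = (0.1222, -1.0468) → reset → x⁺ = (-0.2476, -0.8730), jump to mode 3
Mode 3: flow for 0.5417 to horizon, guard not reached → x = (-0.6272, 0.1380)

1 0.5777 0->2
2 1.1418 2->3
final: 3 -0.6272 0.1380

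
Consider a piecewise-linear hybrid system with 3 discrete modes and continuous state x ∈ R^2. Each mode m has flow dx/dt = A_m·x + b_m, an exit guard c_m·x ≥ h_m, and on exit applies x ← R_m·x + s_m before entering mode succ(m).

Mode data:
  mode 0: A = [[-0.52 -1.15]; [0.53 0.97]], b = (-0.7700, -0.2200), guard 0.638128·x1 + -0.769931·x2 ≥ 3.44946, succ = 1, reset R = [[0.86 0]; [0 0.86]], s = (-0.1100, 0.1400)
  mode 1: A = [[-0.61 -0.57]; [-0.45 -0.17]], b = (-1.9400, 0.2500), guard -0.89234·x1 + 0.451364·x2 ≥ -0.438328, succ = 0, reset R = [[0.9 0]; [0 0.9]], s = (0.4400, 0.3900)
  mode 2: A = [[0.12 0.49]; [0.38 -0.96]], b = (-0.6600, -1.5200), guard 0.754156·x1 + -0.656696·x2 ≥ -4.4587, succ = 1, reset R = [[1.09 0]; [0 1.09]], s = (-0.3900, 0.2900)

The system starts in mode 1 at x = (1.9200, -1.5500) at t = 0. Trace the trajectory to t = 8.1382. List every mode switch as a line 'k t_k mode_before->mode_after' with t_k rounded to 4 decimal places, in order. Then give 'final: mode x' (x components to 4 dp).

Mode 1: guard c·x = -0.4383 hit at Δt = 1.3735 (t = 1.3735), x⁻ = (-0.1719, -1.3110) → reset → x⁺ = (0.2853, -0.7899), jump to mode 0
Mode 0: guard c·x = 3.4495 hit at Δt = 1.5031 (t = 2.8766), x⁻ = (1.6272, -3.1316) → reset → x⁺ = (1.2894, -2.5532), jump to mode 1
Mode 1: guard c·x = -0.4383 hit at Δt = 1.8397 (t = 4.7163), x⁻ = (-0.3750, -1.7125) → reset → x⁺ = (0.1025, -1.1513), jump to mode 0
Mode 0: guard c·x = 3.4495 hit at Δt = 1.1025 (t = 5.8188), x⁻ = (1.5085, -3.2300) → reset → x⁺ = (1.1873, -2.6378), jump to mode 1
Mode 1: guard c·x = -0.4383 hit at Δt = 1.8538 (t = 7.6725), x⁻ = (-0.3879, -1.7380) → reset → x⁺ = (0.0909, -1.1742), jump to mode 0
Mode 0: flow for 0.4657 to horizon, guard not reached → x = (0.4810, -1.8970)

1 1.3735 1->0
2 2.8766 0->1
3 4.7163 1->0
4 5.8188 0->1
5 7.6725 1->0
final: 0 0.4810 -1.8970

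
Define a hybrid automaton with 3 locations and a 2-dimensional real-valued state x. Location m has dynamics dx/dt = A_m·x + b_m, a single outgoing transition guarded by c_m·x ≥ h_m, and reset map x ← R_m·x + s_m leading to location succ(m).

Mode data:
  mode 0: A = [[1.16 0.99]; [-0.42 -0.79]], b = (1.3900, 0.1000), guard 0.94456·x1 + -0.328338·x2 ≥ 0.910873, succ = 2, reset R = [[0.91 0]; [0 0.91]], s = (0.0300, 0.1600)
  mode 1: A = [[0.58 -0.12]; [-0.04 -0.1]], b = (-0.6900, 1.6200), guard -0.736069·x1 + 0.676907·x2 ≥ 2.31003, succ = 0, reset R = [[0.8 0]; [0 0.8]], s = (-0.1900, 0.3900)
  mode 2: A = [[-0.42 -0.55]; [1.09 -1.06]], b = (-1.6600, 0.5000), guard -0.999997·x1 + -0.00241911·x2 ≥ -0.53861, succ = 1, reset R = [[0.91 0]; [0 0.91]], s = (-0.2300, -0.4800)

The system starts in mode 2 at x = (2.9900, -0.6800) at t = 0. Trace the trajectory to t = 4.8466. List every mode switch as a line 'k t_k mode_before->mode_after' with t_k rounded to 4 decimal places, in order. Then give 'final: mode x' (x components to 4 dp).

1 0.9161 2->1
2 2.1614 1->0
3 2.9023 0->2
4 3.1793 2->1
5 4.3276 1->0
final: 0 0.7148 1.6017

Mode 2: guard c·x = -0.5386 hit at Δt = 0.9161 (t = 0.9161), x⁻ = (0.5361, 1.0286) → reset → x⁺ = (0.2579, 0.4560), jump to mode 1
Mode 1: guard c·x = 2.3100 hit at Δt = 1.2453 (t = 2.1614), x⁻ = (-1.0112, 2.3131) → reset → x⁺ = (-0.9989, 2.2405), jump to mode 0
Mode 0: guard c·x = 0.9109 hit at Δt = 0.7409 (t = 2.9023), x⁻ = (1.4007, 1.2553) → reset → x⁺ = (1.3046, 1.3023), jump to mode 2
Mode 2: guard c·x = -0.5386 hit at Δt = 0.2770 (t = 3.1793), x⁻ = (0.5354, 1.3249) → reset → x⁺ = (0.2572, 0.7256), jump to mode 1
Mode 1: guard c·x = 2.3100 hit at Δt = 1.1483 (t = 4.3276), x⁻ = (-0.9170, 2.4155) → reset → x⁺ = (-0.9236, 2.3224), jump to mode 0
Mode 0: flow for 0.5190 to horizon, guard not reached → x = (0.7148, 1.6017)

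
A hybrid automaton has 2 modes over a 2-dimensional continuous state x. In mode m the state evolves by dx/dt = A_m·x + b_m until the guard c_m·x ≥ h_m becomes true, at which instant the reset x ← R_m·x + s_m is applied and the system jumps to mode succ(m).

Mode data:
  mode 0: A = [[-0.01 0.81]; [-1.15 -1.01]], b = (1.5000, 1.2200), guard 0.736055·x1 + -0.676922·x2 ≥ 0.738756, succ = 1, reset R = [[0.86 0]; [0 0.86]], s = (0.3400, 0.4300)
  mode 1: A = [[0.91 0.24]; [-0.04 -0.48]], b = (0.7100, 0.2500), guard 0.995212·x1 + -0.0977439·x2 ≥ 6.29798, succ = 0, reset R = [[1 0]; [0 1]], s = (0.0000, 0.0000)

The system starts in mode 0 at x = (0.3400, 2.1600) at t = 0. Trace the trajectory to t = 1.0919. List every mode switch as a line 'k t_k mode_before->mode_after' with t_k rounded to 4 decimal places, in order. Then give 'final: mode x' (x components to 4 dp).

1 0.5848 0->1
final: 1 3.9128 1.1238

Mode 0: guard c·x = 0.7388 hit at Δt = 0.5848 (t = 0.5848), x⁻ = (1.9958, 1.0788) → reset → x⁺ = (2.0564, 1.3578), jump to mode 1
Mode 1: flow for 0.5071 to horizon, guard not reached → x = (3.9128, 1.1238)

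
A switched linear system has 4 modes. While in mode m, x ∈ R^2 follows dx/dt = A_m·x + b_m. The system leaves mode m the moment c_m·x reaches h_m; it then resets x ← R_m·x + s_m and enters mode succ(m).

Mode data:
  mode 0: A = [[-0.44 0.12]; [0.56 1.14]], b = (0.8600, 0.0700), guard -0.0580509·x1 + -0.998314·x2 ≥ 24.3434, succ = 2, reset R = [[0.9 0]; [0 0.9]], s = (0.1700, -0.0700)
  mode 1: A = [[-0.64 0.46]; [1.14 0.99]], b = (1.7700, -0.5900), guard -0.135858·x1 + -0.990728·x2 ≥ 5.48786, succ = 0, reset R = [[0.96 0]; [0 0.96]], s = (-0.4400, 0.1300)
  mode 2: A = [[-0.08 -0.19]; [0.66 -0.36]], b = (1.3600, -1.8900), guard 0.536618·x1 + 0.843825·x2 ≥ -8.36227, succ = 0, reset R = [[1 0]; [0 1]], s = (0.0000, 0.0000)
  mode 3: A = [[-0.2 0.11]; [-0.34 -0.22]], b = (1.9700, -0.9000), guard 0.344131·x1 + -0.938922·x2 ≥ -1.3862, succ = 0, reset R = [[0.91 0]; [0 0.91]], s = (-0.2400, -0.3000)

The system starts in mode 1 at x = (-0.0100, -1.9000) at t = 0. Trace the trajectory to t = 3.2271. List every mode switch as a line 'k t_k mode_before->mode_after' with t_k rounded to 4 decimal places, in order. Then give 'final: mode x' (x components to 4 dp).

Mode 1: guard c·x = 5.4879 hit at Δt = 0.9548 (t = 0.9548), x⁻ = (0.0652, -5.5482) → reset → x⁺ = (-0.3774, -5.1962), jump to mode 0
Mode 0: guard c·x = 24.3434 hit at Δt = 1.3372 (t = 2.2920), x⁻ = (-0.9539, -24.3290) → reset → x⁺ = (-0.6885, -21.9661), jump to mode 2
Mode 2: flow for 0.9351 to horizon, guard not reached → x = (3.8621, -16.2304)

1 0.9548 1->0
2 2.2920 0->2
final: 2 3.8621 -16.2304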